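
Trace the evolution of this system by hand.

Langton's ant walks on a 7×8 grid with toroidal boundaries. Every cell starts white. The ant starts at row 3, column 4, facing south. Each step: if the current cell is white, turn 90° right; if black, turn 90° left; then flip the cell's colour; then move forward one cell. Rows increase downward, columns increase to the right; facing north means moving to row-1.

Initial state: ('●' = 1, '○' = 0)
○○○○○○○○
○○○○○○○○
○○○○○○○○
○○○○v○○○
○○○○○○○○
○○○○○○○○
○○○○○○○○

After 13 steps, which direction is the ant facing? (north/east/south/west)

gen 0: ○○○○○○○○
○○○○○○○○
○○○○○○○○
○○○○v○○○
○○○○○○○○
○○○○○○○○
○○○○○○○○
gen 1: ○○○○○○○○
○○○○○○○○
○○○○○○○○
○○○<●○○○
○○○○○○○○
○○○○○○○○
○○○○○○○○
gen 2: ○○○○○○○○
○○○○○○○○
○○○^○○○○
○○○●●○○○
○○○○○○○○
○○○○○○○○
○○○○○○○○
gen 3: ○○○○○○○○
○○○○○○○○
○○○●>○○○
○○○●●○○○
○○○○○○○○
○○○○○○○○
○○○○○○○○
gen 4: ○○○○○○○○
○○○○○○○○
○○○●●○○○
○○○●v○○○
○○○○○○○○
○○○○○○○○
○○○○○○○○
gen 5: ○○○○○○○○
○○○○○○○○
○○○●●○○○
○○○●○>○○
○○○○○○○○
○○○○○○○○
○○○○○○○○
gen 6: ○○○○○○○○
○○○○○○○○
○○○●●○○○
○○○●○●○○
○○○○○v○○
○○○○○○○○
○○○○○○○○
gen 7: ○○○○○○○○
○○○○○○○○
○○○●●○○○
○○○●○●○○
○○○○<●○○
○○○○○○○○
○○○○○○○○
gen 8: ○○○○○○○○
○○○○○○○○
○○○●●○○○
○○○●^●○○
○○○○●●○○
○○○○○○○○
○○○○○○○○
gen 9: ○○○○○○○○
○○○○○○○○
○○○●●○○○
○○○●●>○○
○○○○●●○○
○○○○○○○○
○○○○○○○○
gen 10: ○○○○○○○○
○○○○○○○○
○○○●●^○○
○○○●●○○○
○○○○●●○○
○○○○○○○○
○○○○○○○○
gen 11: ○○○○○○○○
○○○○○○○○
○○○●●●>○
○○○●●○○○
○○○○●●○○
○○○○○○○○
○○○○○○○○
gen 12: ○○○○○○○○
○○○○○○○○
○○○●●●●○
○○○●●○v○
○○○○●●○○
○○○○○○○○
○○○○○○○○
gen 13: ○○○○○○○○
○○○○○○○○
○○○●●●●○
○○○●●<●○
○○○○●●○○
○○○○○○○○
○○○○○○○○

west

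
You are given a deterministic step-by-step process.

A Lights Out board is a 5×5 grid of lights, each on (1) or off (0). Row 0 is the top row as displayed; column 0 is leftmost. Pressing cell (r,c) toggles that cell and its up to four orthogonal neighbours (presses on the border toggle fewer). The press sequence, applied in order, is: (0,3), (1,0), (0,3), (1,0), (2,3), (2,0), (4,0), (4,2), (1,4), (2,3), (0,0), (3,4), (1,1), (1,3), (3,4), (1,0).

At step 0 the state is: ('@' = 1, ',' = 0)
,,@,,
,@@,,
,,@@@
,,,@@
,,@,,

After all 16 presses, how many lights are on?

t=0: ,,@,,
,@@,,
,,@@@
,,,@@
,,@,,
t=1: ,,,@@
,@@@,
,,@@@
,,,@@
,,@,,
t=2: @,,@@
@,@@,
@,@@@
,,,@@
,,@,,
t=3: @,@,,
@,@,,
@,@@@
,,,@@
,,@,,
t=4: ,,@,,
,@@,,
,,@@@
,,,@@
,,@,,
t=5: ,,@,,
,@@@,
,,,,,
,,,,@
,,@,,
t=6: ,,@,,
@@@@,
@@,,,
@,,,@
,,@,,
t=7: ,,@,,
@@@@,
@@,,,
,,,,@
@@@,,
t=8: ,,@,,
@@@@,
@@,,,
,,@,@
@,,@,
t=9: ,,@,@
@@@,@
@@,,@
,,@,@
@,,@,
t=10: ,,@,@
@@@@@
@@@@,
,,@@@
@,,@,
t=11: @@@,@
,@@@@
@@@@,
,,@@@
@,,@,
t=12: @@@,@
,@@@@
@@@@@
,,@,,
@,,@@
t=13: @,@,@
@,,@@
@,@@@
,,@,,
@,,@@
t=14: @,@@@
@,@,,
@,@,@
,,@,,
@,,@@
t=15: @,@@@
@,@,,
@,@,,
,,@@@
@,,@,
t=16: ,,@@@
,@@,,
,,@,,
,,@@@
@,,@,

11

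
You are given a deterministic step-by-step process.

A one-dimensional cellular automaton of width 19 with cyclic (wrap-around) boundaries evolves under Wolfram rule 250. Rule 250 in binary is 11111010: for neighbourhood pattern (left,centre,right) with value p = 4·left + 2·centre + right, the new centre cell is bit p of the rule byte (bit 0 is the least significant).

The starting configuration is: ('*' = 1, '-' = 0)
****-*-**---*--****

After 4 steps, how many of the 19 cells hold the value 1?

step 0: ****-*-**---*--****
step 1: *****-****-*-******
step 2: ***********-*******
step 3: *******************
step 4: *******************

19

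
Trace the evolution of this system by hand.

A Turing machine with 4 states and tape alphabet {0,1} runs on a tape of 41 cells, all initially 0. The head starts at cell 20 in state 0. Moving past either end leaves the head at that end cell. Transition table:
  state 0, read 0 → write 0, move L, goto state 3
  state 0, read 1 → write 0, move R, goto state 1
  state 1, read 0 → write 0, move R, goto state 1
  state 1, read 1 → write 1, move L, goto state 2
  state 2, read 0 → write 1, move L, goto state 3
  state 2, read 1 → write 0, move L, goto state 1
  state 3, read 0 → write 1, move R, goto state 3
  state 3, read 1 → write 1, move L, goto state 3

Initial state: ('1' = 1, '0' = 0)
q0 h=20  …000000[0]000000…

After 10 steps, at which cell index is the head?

28

gen 0: q0 h=20  …000000[0]000000…
gen 1: q3 h=19  …000000[0]000000…
gen 2: q3 h=20  …000001[0]000000…
gen 3: q3 h=21  …000011[0]000000…
gen 4: q3 h=22  …000111[0]000000…
gen 5: q3 h=23  …001111[0]000000…
gen 6: q3 h=24  …011111[0]000000…
gen 7: q3 h=25  …111111[0]000000…
gen 8: q3 h=26  …111111[0]000000…
gen 9: q3 h=27  …111111[0]000000…
gen 10: q3 h=28  …111111[0]000000…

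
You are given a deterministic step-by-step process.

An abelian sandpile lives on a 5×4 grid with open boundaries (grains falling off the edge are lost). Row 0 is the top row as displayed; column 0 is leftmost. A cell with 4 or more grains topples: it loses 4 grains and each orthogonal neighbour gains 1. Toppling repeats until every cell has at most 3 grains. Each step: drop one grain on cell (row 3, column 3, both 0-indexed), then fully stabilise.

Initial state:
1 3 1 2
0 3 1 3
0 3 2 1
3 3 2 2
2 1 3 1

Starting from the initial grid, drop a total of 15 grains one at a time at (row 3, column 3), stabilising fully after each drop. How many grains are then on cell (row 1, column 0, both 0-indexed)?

1

0) 1 3 1 2
0 3 1 3
0 3 2 1
3 3 2 2
2 1 3 1
1) 1 3 1 2
0 3 1 3
0 3 2 1
3 3 2 3
2 1 3 1
2) 1 3 1 2
0 3 1 3
0 3 2 2
3 3 3 0
2 1 3 2
3) 1 3 1 2
0 3 1 3
0 3 2 2
3 3 3 1
2 1 3 2
4) 1 3 1 2
0 3 1 3
0 3 2 2
3 3 3 2
2 1 3 2
5) 1 3 1 2
0 3 1 3
0 3 2 2
3 3 3 3
2 1 3 2
6) 2 0 3 3
1 2 0 1
2 2 2 1
0 2 3 3
3 3 1 0
7) 2 0 3 3
1 2 0 1
2 2 3 2
0 3 0 1
3 3 2 1
8) 2 0 3 3
1 2 0 1
2 2 3 2
0 3 0 2
3 3 2 1
9) 2 0 3 3
1 2 0 1
2 2 3 2
0 3 0 3
3 3 2 1
10) 2 0 3 3
1 2 0 1
2 2 3 3
0 3 1 0
3 3 2 2
11) 2 0 3 3
1 2 0 1
2 2 3 3
0 3 1 1
3 3 2 2
12) 2 0 3 3
1 2 0 1
2 2 3 3
0 3 1 2
3 3 2 2
13) 2 0 3 3
1 2 0 1
2 2 3 3
0 3 1 3
3 3 2 2
14) 2 0 3 3
1 2 1 2
2 3 0 1
0 3 3 1
3 3 2 3
15) 2 0 3 3
1 2 1 2
2 3 0 1
0 3 3 2
3 3 2 3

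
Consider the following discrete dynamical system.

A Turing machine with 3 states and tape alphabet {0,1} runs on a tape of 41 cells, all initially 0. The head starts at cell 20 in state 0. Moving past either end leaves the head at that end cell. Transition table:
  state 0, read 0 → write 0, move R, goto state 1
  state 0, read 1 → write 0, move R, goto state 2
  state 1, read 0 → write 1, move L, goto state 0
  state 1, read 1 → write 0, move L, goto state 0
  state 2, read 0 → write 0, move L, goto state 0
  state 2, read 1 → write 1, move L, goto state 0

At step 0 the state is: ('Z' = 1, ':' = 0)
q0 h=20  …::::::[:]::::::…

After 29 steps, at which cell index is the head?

step 0: q0 h=20  …::::::[:]::::::…
step 1: q1 h=21  …::::::[:]::::::…
step 2: q0 h=20  …::::::[:]Z:::::…
step 3: q1 h=21  …::::::[Z]::::::…
step 4: q0 h=20  …::::::[:]::::::…
step 5: q1 h=21  …::::::[:]::::::…
step 6: q0 h=20  …::::::[:]Z:::::…
step 7: q1 h=21  …::::::[Z]::::::…
step 8: q0 h=20  …::::::[:]::::::…
step 9: q1 h=21  …::::::[:]::::::…
step 10: q0 h=20  …::::::[:]Z:::::…
step 11: q1 h=21  …::::::[Z]::::::…
step 12: q0 h=20  …::::::[:]::::::…
step 13: q1 h=21  …::::::[:]::::::…
step 14: q0 h=20  …::::::[:]Z:::::…
step 15: q1 h=21  …::::::[Z]::::::…
step 16: q0 h=20  …::::::[:]::::::…
step 17: q1 h=21  …::::::[:]::::::…
step 18: q0 h=20  …::::::[:]Z:::::…
step 19: q1 h=21  …::::::[Z]::::::…
step 20: q0 h=20  …::::::[:]::::::…
step 21: q1 h=21  …::::::[:]::::::…
step 22: q0 h=20  …::::::[:]Z:::::…
step 23: q1 h=21  …::::::[Z]::::::…
step 24: q0 h=20  …::::::[:]::::::…
step 25: q1 h=21  …::::::[:]::::::…
step 26: q0 h=20  …::::::[:]Z:::::…
step 27: q1 h=21  …::::::[Z]::::::…
step 28: q0 h=20  …::::::[:]::::::…
step 29: q1 h=21  …::::::[:]::::::…

21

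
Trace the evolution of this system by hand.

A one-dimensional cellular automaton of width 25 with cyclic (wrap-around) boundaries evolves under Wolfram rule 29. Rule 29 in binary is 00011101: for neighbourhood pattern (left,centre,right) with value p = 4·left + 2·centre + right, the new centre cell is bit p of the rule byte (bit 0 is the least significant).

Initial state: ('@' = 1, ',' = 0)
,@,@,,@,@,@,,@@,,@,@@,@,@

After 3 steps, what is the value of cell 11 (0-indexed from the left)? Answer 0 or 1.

0) ,@,@,,@,@,@,,@@,,@,@@,@,@
1) ,@,@@,@,@,@@,@,@,@,@,,@,@
2) ,@,@,,@,@,@,,@,@,@,@@,@,@
3) ,@,@@,@,@,@@,@,@,@,@,,@,@

1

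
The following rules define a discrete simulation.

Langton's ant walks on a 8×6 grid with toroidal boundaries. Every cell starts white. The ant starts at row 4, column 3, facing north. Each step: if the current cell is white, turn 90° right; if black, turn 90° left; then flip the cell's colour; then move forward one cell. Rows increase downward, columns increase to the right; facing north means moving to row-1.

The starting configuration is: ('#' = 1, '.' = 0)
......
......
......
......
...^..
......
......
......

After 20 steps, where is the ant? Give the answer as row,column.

[0] ......
......
......
......
...^..
......
......
......
[1] ......
......
......
......
...#>.
......
......
......
[2] ......
......
......
......
...##.
....v.
......
......
[3] ......
......
......
......
...##.
...<#.
......
......
[4] ......
......
......
......
...^#.
...##.
......
......
[5] ......
......
......
......
..<.#.
...##.
......
......
[6] ......
......
......
..^...
..#.#.
...##.
......
......
[7] ......
......
......
..#>..
..#.#.
...##.
......
......
[8] ......
......
......
..##..
..#v#.
...##.
......
......
[9] ......
......
......
..##..
..<##.
...##.
......
......
[10] ......
......
......
..##..
...##.
..v##.
......
......
[11] ......
......
......
..##..
...##.
.<###.
......
......
[12] ......
......
......
..##..
.^.##.
.####.
......
......
[13] ......
......
......
..##..
.#>##.
.####.
......
......
[14] ......
......
......
..##..
.####.
.#v##.
......
......
[15] ......
......
......
..##..
.####.
.#.>#.
......
......
[16] ......
......
......
..##..
.##^#.
.#..#.
......
......
[17] ......
......
......
..##..
.#<.#.
.#..#.
......
......
[18] ......
......
......
..##..
.#..#.
.#v.#.
......
......
[19] ......
......
......
..##..
.#..#.
.<#.#.
......
......
[20] ......
......
......
..##..
.#..#.
..#.#.
.v....
......

6,1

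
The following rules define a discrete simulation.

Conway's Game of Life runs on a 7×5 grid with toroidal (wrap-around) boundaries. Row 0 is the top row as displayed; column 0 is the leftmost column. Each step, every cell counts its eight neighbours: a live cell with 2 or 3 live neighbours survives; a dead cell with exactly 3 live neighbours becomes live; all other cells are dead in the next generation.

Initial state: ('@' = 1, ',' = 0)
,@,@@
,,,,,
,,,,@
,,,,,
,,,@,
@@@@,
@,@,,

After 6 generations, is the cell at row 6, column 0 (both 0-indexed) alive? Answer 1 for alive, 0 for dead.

gen 0: ,@,@@
,,,,,
,,,,@
,,,,,
,,,@,
@@@@,
@,@,,
gen 1: @@@@@
@,,@@
,,,,,
,,,,,
,@,@@
@,,@,
,,,,,
gen 2: ,@@,,
,,,,,
,,,,@
,,,,,
@,@@@
@,@@,
,,,,,
gen 3: ,,,,,
,,,,,
,,,,,
@,,,,
@,@,,
@,@,,
,,,@,
gen 4: ,,,,,
,,,,,
,,,,,
,@,,,
@,,,@
,,@@@
,,,,,
gen 5: ,,,,,
,,,,,
,,,,,
@,,,,
@@@,@
@,,@@
,,,@,
gen 6: ,,,,,
,,,,,
,,,,,
@,,,@
,,@,,
,,,,,
,,,@,

0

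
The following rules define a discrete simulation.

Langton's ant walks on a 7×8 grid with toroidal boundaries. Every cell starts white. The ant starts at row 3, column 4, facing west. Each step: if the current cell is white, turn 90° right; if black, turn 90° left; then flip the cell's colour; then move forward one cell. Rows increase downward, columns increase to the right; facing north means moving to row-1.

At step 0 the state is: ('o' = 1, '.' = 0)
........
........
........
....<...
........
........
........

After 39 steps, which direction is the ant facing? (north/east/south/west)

[0] ........
........
........
....<...
........
........
........
[1] ........
........
....^...
....o...
........
........
........
[2] ........
........
....o>..
....o...
........
........
........
[3] ........
........
....oo..
....ov..
........
........
........
[4] ........
........
....oo..
....<o..
........
........
........
[5] ........
........
....oo..
.....o..
....v...
........
........
[6] ........
........
....oo..
.....o..
...<o...
........
........
[7] ........
........
....oo..
...^.o..
...oo...
........
........
[8] ........
........
....oo..
...o>o..
...oo...
........
........
[9] ........
........
....oo..
...ooo..
...ov...
........
........
[10] ........
........
....oo..
...ooo..
...o.>..
........
........
[11] ........
........
....oo..
...ooo..
...o.o..
.....v..
........
[12] ........
........
....oo..
...ooo..
...o.o..
....<o..
........
[13] ........
........
....oo..
...ooo..
...o^o..
....oo..
........
[14] ........
........
....oo..
...ooo..
...oo>..
....oo..
........
[15] ........
........
....oo..
...oo^..
...oo...
....oo..
........
[16] ........
........
....oo..
...o<...
...oo...
....oo..
........
[17] ........
........
....oo..
...o....
...ov...
....oo..
........
[18] ........
........
....oo..
...o....
...o.>..
....oo..
........
[19] ........
........
....oo..
...o....
...o.o..
....ov..
........
[20] ........
........
....oo..
...o....
...o.o..
....o.>.
........
[21] ........
........
....oo..
...o....
...o.o..
....o.o.
......v.
[22] ........
........
....oo..
...o....
...o.o..
....o.o.
.....<o.
[23] ........
........
....oo..
...o....
...o.o..
....o^o.
.....oo.
[24] ........
........
....oo..
...o....
...o.o..
....oo>.
.....oo.
[25] ........
........
....oo..
...o....
...o.o^.
....oo..
.....oo.
[26] ........
........
....oo..
...o....
...o.oo>
....oo..
.....oo.
[27] ........
........
....oo..
...o....
...o.ooo
....oo.v
.....oo.
[28] ........
........
....oo..
...o....
...o.ooo
....oo<o
.....oo.
[29] ........
........
....oo..
...o....
...o.o^o
....oooo
.....oo.
[30] ........
........
....oo..
...o....
...o.<.o
....oooo
.....oo.
[31] ........
........
....oo..
...o....
...o...o
....ovoo
.....oo.
[32] ........
........
....oo..
...o....
...o...o
....o.>o
.....oo.
[33] ........
........
....oo..
...o....
...o..^o
....o..o
.....oo.
[34] ........
........
....oo..
...o....
...o..o>
....o..o
.....oo.
[35] ........
........
....oo..
...o...^
...o..o.
....o..o
.....oo.
[36] ........
........
....oo..
>..o...o
...o..o.
....o..o
.....oo.
[37] ........
........
....oo..
o..o...o
v..o..o.
....o..o
.....oo.
[38] ........
........
....oo..
o..o...o
o..o..o<
....o..o
.....oo.
[39] ........
........
....oo..
o..o...^
o..o..oo
....o..o
.....oo.

north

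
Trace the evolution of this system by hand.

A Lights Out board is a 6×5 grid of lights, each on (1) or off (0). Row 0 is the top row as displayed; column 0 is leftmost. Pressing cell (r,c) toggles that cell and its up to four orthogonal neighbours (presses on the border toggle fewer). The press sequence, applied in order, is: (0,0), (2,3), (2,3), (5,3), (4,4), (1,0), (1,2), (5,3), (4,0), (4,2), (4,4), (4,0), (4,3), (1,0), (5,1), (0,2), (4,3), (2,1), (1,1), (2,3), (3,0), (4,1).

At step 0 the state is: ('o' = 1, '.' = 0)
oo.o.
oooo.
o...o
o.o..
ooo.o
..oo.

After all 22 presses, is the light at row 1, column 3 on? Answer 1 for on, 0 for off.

1

t=0: oo.o.
oooo.
o...o
o.o..
ooo.o
..oo.
t=1: ...o.
.ooo.
o...o
o.o..
ooo.o
..oo.
t=2: ...o.
.oo..
o.oo.
o.oo.
ooo.o
..oo.
t=3: ...o.
.ooo.
o...o
o.o..
ooo.o
..oo.
t=4: ...o.
.ooo.
o...o
o.o..
ooooo
....o
t=5: ...o.
.ooo.
o...o
o.o.o
ooo..
.....
t=6: o..o.
o.oo.
....o
o.o.o
ooo..
.....
t=7: o.oo.
oo...
..o.o
o.o.o
ooo..
.....
t=8: o.oo.
oo...
..o.o
o.o.o
oooo.
..ooo
t=9: o.oo.
oo...
..o.o
..o.o
..oo.
o.ooo
t=10: o.oo.
oo...
..o.o
....o
.o...
o..oo
t=11: o.oo.
oo...
..o.o
.....
.o.oo
o..o.
t=12: o.oo.
oo...
..o.o
o....
o..oo
...o.
t=13: o.oo.
oo...
..o.o
o..o.
o.o..
.....
t=14: ..oo.
.....
o.o.o
o..o.
o.o..
.....
t=15: ..oo.
.....
o.o.o
o..o.
ooo..
ooo..
t=16: .o...
..o..
o.o.o
o..o.
ooo..
ooo..
t=17: .o...
..o..
o.o.o
o....
oo.oo
oooo.
t=18: .o...
.oo..
.o..o
oo...
oo.oo
oooo.
t=19: .....
o....
....o
oo...
oo.oo
oooo.
t=20: .....
o..o.
..oo.
oo.o.
oo.oo
oooo.
t=21: .....
o..o.
o.oo.
...o.
.o.oo
oooo.
t=22: .....
o..o.
o.oo.
.o.o.
o.ooo
o.oo.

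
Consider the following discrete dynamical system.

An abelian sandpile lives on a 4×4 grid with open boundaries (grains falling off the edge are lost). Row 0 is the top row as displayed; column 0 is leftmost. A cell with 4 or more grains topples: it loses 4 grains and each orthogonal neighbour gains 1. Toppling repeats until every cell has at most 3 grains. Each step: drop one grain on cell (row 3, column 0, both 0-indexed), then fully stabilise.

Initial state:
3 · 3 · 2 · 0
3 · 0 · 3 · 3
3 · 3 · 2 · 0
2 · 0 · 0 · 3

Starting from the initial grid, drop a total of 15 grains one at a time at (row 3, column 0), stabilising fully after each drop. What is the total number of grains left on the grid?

[0] 3 · 3 · 2 · 0
3 · 0 · 3 · 3
3 · 3 · 2 · 0
2 · 0 · 0 · 3
[1] 3 · 3 · 2 · 0
3 · 0 · 3 · 3
3 · 3 · 2 · 0
3 · 0 · 0 · 3
[2] 1 · 0 · 3 · 0
1 · 3 · 3 · 3
2 · 0 · 3 · 0
1 · 2 · 0 · 3
[3] 1 · 0 · 3 · 0
1 · 3 · 3 · 3
2 · 0 · 3 · 0
2 · 2 · 0 · 3
[4] 1 · 0 · 3 · 0
1 · 3 · 3 · 3
2 · 0 · 3 · 0
3 · 2 · 0 · 3
[5] 1 · 0 · 3 · 0
1 · 3 · 3 · 3
3 · 0 · 3 · 0
0 · 3 · 0 · 3
[6] 1 · 0 · 3 · 0
1 · 3 · 3 · 3
3 · 0 · 3 · 0
1 · 3 · 0 · 3
[7] 1 · 0 · 3 · 0
1 · 3 · 3 · 3
3 · 0 · 3 · 0
2 · 3 · 0 · 3
[8] 1 · 0 · 3 · 0
1 · 3 · 3 · 3
3 · 0 · 3 · 0
3 · 3 · 0 · 3
[9] 1 · 0 · 3 · 0
2 · 3 · 3 · 3
0 · 2 · 3 · 0
2 · 0 · 1 · 3
[10] 1 · 0 · 3 · 0
2 · 3 · 3 · 3
0 · 2 · 3 · 0
3 · 0 · 1 · 3
[11] 1 · 0 · 3 · 0
2 · 3 · 3 · 3
1 · 2 · 3 · 0
0 · 1 · 1 · 3
[12] 1 · 0 · 3 · 0
2 · 3 · 3 · 3
1 · 2 · 3 · 0
1 · 1 · 1 · 3
[13] 1 · 0 · 3 · 0
2 · 3 · 3 · 3
1 · 2 · 3 · 0
2 · 1 · 1 · 3
[14] 1 · 0 · 3 · 0
2 · 3 · 3 · 3
1 · 2 · 3 · 0
3 · 1 · 1 · 3
[15] 1 · 0 · 3 · 0
2 · 3 · 3 · 3
2 · 2 · 3 · 0
0 · 2 · 1 · 3

28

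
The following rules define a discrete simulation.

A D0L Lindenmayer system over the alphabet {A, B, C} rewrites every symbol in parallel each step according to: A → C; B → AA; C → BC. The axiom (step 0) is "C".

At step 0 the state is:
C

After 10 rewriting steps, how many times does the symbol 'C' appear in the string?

[0] C
[1] BC
[2] AABC
[3] CCAABC
[4] BCBCCCAABC
[5] AABCAABCBCBCCCAABC
[6] CCAABCCCAABCAABCAABCBCBCCCAABC
[7] BCBCCCAABCBCBCCCAABCCCAABCCCAABCAABCAABCBCBCCCAABC
[8] AABCAABCBCBCCCAABCAABCAABCBCBCCCAABCBCBCCCAABCBCBCCCAABCCCAABCCCAABCAABCAABCBCBCCCAABC
[9] CCAABCCCAABCAABCAABCBCBCCCAABCCCAABCCCAABCAABCAABCBCBCCCAA…BCCCAABCBCBCCCAABCBCBCCCAABCCCAABCCCAABCAABCAABCBCBCCCAABC  (len 146)
[10] BCBCCCAABCBCBCCCAABCCCAABCCCAABCAABCAABCBCBCCCAABCBCBCCCAA…BCCCAABCBCBCCCAABCBCBCCCAABCCCAABCCCAABCAABCAABCBCBCCCAABC  (len 246)

109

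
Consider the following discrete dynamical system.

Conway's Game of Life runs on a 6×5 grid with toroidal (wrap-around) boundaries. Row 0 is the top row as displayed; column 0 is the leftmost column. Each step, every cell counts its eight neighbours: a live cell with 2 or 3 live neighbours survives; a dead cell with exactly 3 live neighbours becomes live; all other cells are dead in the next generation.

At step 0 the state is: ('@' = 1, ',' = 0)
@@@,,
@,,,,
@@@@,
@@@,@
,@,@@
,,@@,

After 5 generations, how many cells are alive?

t=0: @@@,,
@,,,,
@@@@,
@@@,@
,@,@@
,,@@,
t=1: @,@@@
,,,@,
,,,@,
,,,,,
,,,,,
,,,,,
t=2: ,,@@@
,,,,,
,,,,,
,,,,,
,,,,,
,,,@@
t=3: ,,@,@
,,,@,
,,,,,
,,,,,
,,,,,
,,@,@
t=4: ,,@,@
,,,@,
,,,,,
,,,,,
,,,,,
,,,,,
t=5: ,,,@,
,,,@,
,,,,,
,,,,,
,,,,,
,,,,,

2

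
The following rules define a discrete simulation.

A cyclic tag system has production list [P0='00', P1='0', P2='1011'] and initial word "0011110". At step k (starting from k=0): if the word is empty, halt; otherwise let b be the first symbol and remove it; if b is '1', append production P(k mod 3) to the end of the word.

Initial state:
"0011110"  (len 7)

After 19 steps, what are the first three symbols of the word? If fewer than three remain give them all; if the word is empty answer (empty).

000

step 0: "0011110"  (len 7)
step 1: "011110"  (len 6)
step 2: "11110"  (len 5)
step 3: "11101011"  (len 8)
step 4: "110101100"  (len 9)
step 5: "101011000"  (len 9)
step 6: "010110001011"  (len 12)
step 7: "10110001011"  (len 11)
step 8: "01100010110"  (len 11)
step 9: "1100010110"  (len 10)
step 10: "10001011000"  (len 11)
step 11: "00010110000"  (len 11)
step 12: "0010110000"  (len 10)
step 13: "010110000"  (len 9)
step 14: "10110000"  (len 8)
step 15: "01100001011"  (len 11)
step 16: "1100001011"  (len 10)
step 17: "1000010110"  (len 10)
step 18: "0000101101011"  (len 13)
step 19: "000101101011"  (len 12)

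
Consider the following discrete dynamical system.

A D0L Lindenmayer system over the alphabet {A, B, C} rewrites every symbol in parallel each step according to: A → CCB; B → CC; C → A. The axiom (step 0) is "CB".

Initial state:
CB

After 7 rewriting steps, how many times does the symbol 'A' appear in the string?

[0] CB
[1] ACC
[2] CCBAA
[3] AACCCCBCCB
[4] CCBCCBAAAACCAACC
[5] AACCAACCCCBCCBCCBCCBAACCBCCBAA
[6] CCBCCBAACCBCCBAAAACCAACCAACCAACCCCBCCBAACCAACCCCBCCB
[7] AACCAACCCCBCCBAACCAACCCCBCCBCCBCCBAACCBCCBAACCBCCBAACCBCCBAAAACCAACCCCBCCBAACCBCCBAAAACCAACC

28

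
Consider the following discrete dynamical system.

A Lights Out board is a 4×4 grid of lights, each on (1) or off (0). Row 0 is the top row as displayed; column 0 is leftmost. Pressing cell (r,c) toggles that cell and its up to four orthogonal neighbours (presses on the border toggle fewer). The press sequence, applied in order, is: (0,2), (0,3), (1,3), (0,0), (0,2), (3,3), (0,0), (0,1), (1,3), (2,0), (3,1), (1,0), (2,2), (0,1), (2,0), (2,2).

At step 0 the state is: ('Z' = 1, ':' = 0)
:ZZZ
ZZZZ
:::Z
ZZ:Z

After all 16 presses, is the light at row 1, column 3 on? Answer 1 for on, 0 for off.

k=0  :ZZZ
ZZZZ
:::Z
ZZ:Z
k=1  ::::
ZZ:Z
:::Z
ZZ:Z
k=2  ::ZZ
ZZ::
:::Z
ZZ:Z
k=3  ::Z:
ZZZZ
::::
ZZ:Z
k=4  ZZZ:
:ZZZ
::::
ZZ:Z
k=5  Z::Z
:Z:Z
::::
ZZ:Z
k=6  Z::Z
:Z:Z
:::Z
ZZZ:
k=7  :Z:Z
ZZ:Z
:::Z
ZZZ:
k=8  Z:ZZ
Z::Z
:::Z
ZZZ:
k=9  Z:Z:
Z:Z:
::::
ZZZ:
k=10  Z:Z:
::Z:
ZZ::
:ZZ:
k=11  Z:Z:
::Z:
Z:::
Z:::
k=12  ::Z:
ZZZ:
::::
Z:::
k=13  ::Z:
ZZ::
:ZZZ
Z:Z:
k=14  ZZ::
Z:::
:ZZZ
Z:Z:
k=15  ZZ::
::::
Z:ZZ
::Z:
k=16  ZZ::
::Z:
ZZ::
::::

0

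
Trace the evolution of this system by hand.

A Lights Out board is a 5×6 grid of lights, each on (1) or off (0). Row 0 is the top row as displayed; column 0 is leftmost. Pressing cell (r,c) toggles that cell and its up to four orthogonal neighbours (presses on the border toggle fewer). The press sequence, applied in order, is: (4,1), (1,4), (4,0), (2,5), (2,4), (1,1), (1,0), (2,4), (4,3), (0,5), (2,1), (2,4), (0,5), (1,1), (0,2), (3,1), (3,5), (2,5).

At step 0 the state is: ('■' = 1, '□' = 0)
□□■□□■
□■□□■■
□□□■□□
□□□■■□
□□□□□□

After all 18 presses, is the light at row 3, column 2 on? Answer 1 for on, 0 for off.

t=0: □□■□□■
□■□□■■
□□□■□□
□□□■■□
□□□□□□
t=1: □□■□□■
□■□□■■
□□□■□□
□■□■■□
■■■□□□
t=2: □□■□■■
□■□■□□
□□□■■□
□■□■■□
■■■□□□
t=3: □□■□■■
□■□■□□
□□□■■□
■■□■■□
□□■□□□
t=4: □□■□■■
□■□■□■
□□□■□■
■■□■■■
□□■□□□
t=5: □□■□■■
□■□■■■
□□□□■□
■■□■□■
□□■□□□
t=6: □■■□■■
■□■■■■
□■□□■□
■■□■□■
□□■□□□
t=7: ■■■□■■
□■■■■■
■■□□■□
■■□■□■
□□■□□□
t=8: ■■■□■■
□■■■□■
■■□■□■
■■□■■■
□□■□□□
t=9: ■■■□■■
□■■■□■
■■□■□■
■■□□■■
□□□■■□
t=10: ■■■□□□
□■■■□□
■■□■□■
■■□□■■
□□□■■□
t=11: ■■■□□□
□□■■□□
□□■■□■
■□□□■■
□□□■■□
t=12: ■■■□□□
□□■■■□
□□■□■□
■□□□□■
□□□■■□
t=13: ■■■□■■
□□■■■■
□□■□■□
■□□□□■
□□□■■□
t=14: ■□■□■■
■■□■■■
□■■□■□
■□□□□■
□□□■■□
t=15: ■■□■■■
■■■■■■
□■■□■□
■□□□□■
□□□■■□
t=16: ■■□■■■
■■■■■■
□□■□■□
□■■□□■
□■□■■□
t=17: ■■□■■■
■■■■■■
□□■□■■
□■■□■□
□■□■■■
t=18: ■■□■■■
■■■■■□
□□■□□□
□■■□■■
□■□■■■

1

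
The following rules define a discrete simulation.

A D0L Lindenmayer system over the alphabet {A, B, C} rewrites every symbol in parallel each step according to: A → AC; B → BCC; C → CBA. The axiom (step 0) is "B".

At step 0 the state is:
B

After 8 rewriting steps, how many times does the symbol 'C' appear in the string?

1792

step 0: B
step 1: BCC
step 2: BCCCBACBA
step 3: BCCCBACBACBABCCACCBABCCAC
step 4: BCCCBACBACBABCCACCBABCCACCBABCCACBCCCBACBAACCBACBABCCACBCCCBACBAACCBA
step 5: BCCCBACBACBABCCACCBABCCACCBABCCACBCCCBACBAACCBACBABCCACBCC…ABCCACBCCCBACBAACCBABCCCBACBACBABCCACCBABCCACACCBACBABCCAC  (len 189)
step 6: BCCCBACBACBABCCACCBABCCACCBABCCACBCCCBACBAACCBACBABCCACBCC…ACBABCCACBCCCBACBAACCBAACCBACBABCCACCBABCCACBCCCBACBAACCBA  (len 517)
step 7: BCCCBACBACBABCCACCBABCCACCBABCCACBCCCBACBAACCBACBABCCACBCC…ABCCACBCCCBACBAACCBABCCCBACBACBABCCACCBABCCACACCBACBABCCAC  (len 1413)
step 8: BCCCBACBACBABCCACCBABCCACCBABCCACBCCCBACBAACCBACBABCCACBCC…ACBABCCACBCCCBACBAACCBAACCBACBABCCACCBABCCACBCCCBACBAACCBA  (len 3861)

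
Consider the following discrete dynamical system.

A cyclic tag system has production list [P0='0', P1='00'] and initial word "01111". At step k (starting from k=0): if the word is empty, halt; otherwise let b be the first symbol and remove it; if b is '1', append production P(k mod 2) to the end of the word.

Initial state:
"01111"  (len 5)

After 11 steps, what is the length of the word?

0

gen 0: "01111"  (len 5)
gen 1: "1111"  (len 4)
gen 2: "11100"  (len 5)
gen 3: "11000"  (len 5)
gen 4: "100000"  (len 6)
gen 5: "000000"  (len 6)
gen 6: "00000"  (len 5)
gen 7: "0000"  (len 4)
gen 8: "000"  (len 3)
gen 9: "00"  (len 2)
gen 10: "0"  (len 1)
gen 11: (halted — word empty)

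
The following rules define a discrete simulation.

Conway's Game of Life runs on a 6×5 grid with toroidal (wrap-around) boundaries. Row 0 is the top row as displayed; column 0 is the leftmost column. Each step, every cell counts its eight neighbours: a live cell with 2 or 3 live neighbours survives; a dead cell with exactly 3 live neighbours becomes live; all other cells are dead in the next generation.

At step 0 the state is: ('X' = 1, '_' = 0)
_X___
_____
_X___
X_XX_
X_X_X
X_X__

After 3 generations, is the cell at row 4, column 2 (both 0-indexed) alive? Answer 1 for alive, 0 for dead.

step 0: _X___
_____
_X___
X_XX_
X_X_X
X_X__
step 1: _X___
_____
_XX__
X_XX_
X_X__
X_XXX
step 2: XXXXX
_XX__
_XXX_
X__XX
X____
X_XXX
step 3: _____
_____
_____
X__X_
__X__
_____

1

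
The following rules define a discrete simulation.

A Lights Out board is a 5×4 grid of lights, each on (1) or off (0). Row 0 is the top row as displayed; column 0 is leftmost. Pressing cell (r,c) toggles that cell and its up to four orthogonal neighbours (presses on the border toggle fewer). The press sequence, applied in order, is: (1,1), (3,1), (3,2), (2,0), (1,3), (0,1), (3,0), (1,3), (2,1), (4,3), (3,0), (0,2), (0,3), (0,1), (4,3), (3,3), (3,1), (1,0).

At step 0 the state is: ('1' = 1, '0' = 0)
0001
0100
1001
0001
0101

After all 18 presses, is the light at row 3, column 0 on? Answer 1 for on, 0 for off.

1

gen 0: 0001
0100
1001
0001
0101
gen 1: 0101
1010
1101
0001
0101
gen 2: 0101
1010
1001
1111
0001
gen 3: 0101
1010
1011
1000
0011
gen 4: 0101
0010
0111
0000
0011
gen 5: 0100
0001
0110
0000
0011
gen 6: 1010
0101
0110
0000
0011
gen 7: 1010
0101
1110
1100
1011
gen 8: 1011
0110
1111
1100
1011
gen 9: 1011
0010
0001
1000
1011
gen 10: 1011
0010
0001
1001
1000
gen 11: 1011
0010
1001
0101
0000
gen 12: 1100
0000
1001
0101
0000
gen 13: 1111
0001
1001
0101
0000
gen 14: 0001
0101
1001
0101
0000
gen 15: 0001
0101
1001
0100
0011
gen 16: 0001
0101
1000
0111
0010
gen 17: 0001
0101
1100
1001
0110
gen 18: 1001
1001
0100
1001
0110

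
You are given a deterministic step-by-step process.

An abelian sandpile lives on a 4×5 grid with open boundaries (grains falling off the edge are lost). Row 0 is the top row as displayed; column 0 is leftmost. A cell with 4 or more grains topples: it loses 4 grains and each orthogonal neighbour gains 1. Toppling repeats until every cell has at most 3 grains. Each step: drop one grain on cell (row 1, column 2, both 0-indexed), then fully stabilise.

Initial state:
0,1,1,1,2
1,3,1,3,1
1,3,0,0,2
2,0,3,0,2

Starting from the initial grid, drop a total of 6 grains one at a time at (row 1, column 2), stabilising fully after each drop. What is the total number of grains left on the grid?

33

[0] 0,1,1,1,2
1,3,1,3,1
1,3,0,0,2
2,0,3,0,2
[1] 0,1,1,1,2
1,3,2,3,1
1,3,0,0,2
2,0,3,0,2
[2] 0,1,1,1,2
1,3,3,3,1
1,3,0,0,2
2,0,3,0,2
[3] 0,2,2,2,2
2,1,2,0,2
2,0,2,1,2
2,1,3,0,2
[4] 0,2,2,2,2
2,1,3,0,2
2,0,2,1,2
2,1,3,0,2
[5] 0,2,3,2,2
2,2,0,1,2
2,0,3,1,2
2,1,3,0,2
[6] 0,2,3,2,2
2,2,1,1,2
2,0,3,1,2
2,1,3,0,2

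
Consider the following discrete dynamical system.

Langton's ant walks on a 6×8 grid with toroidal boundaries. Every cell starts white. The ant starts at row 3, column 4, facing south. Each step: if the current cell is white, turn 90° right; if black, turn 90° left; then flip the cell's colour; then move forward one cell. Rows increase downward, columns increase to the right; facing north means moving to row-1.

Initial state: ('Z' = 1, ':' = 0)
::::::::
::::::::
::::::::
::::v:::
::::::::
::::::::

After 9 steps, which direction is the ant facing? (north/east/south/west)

east

t=0: ::::::::
::::::::
::::::::
::::v:::
::::::::
::::::::
t=1: ::::::::
::::::::
::::::::
:::<Z:::
::::::::
::::::::
t=2: ::::::::
::::::::
:::^::::
:::ZZ:::
::::::::
::::::::
t=3: ::::::::
::::::::
:::Z>:::
:::ZZ:::
::::::::
::::::::
t=4: ::::::::
::::::::
:::ZZ:::
:::Zv:::
::::::::
::::::::
t=5: ::::::::
::::::::
:::ZZ:::
:::Z:>::
::::::::
::::::::
t=6: ::::::::
::::::::
:::ZZ:::
:::Z:Z::
:::::v::
::::::::
t=7: ::::::::
::::::::
:::ZZ:::
:::Z:Z::
::::<Z::
::::::::
t=8: ::::::::
::::::::
:::ZZ:::
:::Z^Z::
::::ZZ::
::::::::
t=9: ::::::::
::::::::
:::ZZ:::
:::ZZ>::
::::ZZ::
::::::::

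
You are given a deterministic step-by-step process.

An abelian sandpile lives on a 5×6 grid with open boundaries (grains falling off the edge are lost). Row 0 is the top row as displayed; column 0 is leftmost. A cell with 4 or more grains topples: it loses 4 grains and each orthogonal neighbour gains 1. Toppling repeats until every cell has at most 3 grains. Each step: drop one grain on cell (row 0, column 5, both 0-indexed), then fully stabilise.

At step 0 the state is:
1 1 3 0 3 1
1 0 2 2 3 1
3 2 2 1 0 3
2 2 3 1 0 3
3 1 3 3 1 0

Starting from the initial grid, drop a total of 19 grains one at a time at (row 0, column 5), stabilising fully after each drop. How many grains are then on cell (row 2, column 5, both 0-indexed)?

0) 1 1 3 0 3 1
1 0 2 2 3 1
3 2 2 1 0 3
2 2 3 1 0 3
3 1 3 3 1 0
1) 1 1 3 0 3 2
1 0 2 2 3 1
3 2 2 1 0 3
2 2 3 1 0 3
3 1 3 3 1 0
2) 1 1 3 0 3 3
1 0 2 2 3 1
3 2 2 1 0 3
2 2 3 1 0 3
3 1 3 3 1 0
3) 1 1 3 1 1 1
1 0 2 3 0 3
3 2 2 1 1 3
2 2 3 1 0 3
3 1 3 3 1 0
4) 1 1 3 1 1 2
1 0 2 3 0 3
3 2 2 1 1 3
2 2 3 1 0 3
3 1 3 3 1 0
5) 1 1 3 1 1 3
1 0 2 3 0 3
3 2 2 1 1 3
2 2 3 1 0 3
3 1 3 3 1 0
6) 1 1 3 1 2 1
1 0 2 3 1 1
3 2 2 1 2 1
2 2 3 1 1 0
3 1 3 3 1 1
7) 1 1 3 1 2 2
1 0 2 3 1 1
3 2 2 1 2 1
2 2 3 1 1 0
3 1 3 3 1 1
8) 1 1 3 1 2 3
1 0 2 3 1 1
3 2 2 1 2 1
2 2 3 1 1 0
3 1 3 3 1 1
9) 1 1 3 1 3 0
1 0 2 3 1 2
3 2 2 1 2 1
2 2 3 1 1 0
3 1 3 3 1 1
10) 1 1 3 1 3 1
1 0 2 3 1 2
3 2 2 1 2 1
2 2 3 1 1 0
3 1 3 3 1 1
11) 1 1 3 1 3 2
1 0 2 3 1 2
3 2 2 1 2 1
2 2 3 1 1 0
3 1 3 3 1 1
12) 1 1 3 1 3 3
1 0 2 3 1 2
3 2 2 1 2 1
2 2 3 1 1 0
3 1 3 3 1 1
13) 1 1 3 2 0 1
1 0 2 3 2 3
3 2 2 1 2 1
2 2 3 1 1 0
3 1 3 3 1 1
14) 1 1 3 2 0 2
1 0 2 3 2 3
3 2 2 1 2 1
2 2 3 1 1 0
3 1 3 3 1 1
15) 1 1 3 2 0 3
1 0 2 3 2 3
3 2 2 1 2 1
2 2 3 1 1 0
3 1 3 3 1 1
16) 1 1 3 2 1 1
1 0 2 3 3 0
3 2 2 1 2 2
2 2 3 1 1 0
3 1 3 3 1 1
17) 1 1 3 2 1 2
1 0 2 3 3 0
3 2 2 1 2 2
2 2 3 1 1 0
3 1 3 3 1 1
18) 1 1 3 2 1 3
1 0 2 3 3 0
3 2 2 1 2 2
2 2 3 1 1 0
3 1 3 3 1 1
19) 1 1 3 2 2 0
1 0 2 3 3 1
3 2 2 1 2 2
2 2 3 1 1 0
3 1 3 3 1 1

2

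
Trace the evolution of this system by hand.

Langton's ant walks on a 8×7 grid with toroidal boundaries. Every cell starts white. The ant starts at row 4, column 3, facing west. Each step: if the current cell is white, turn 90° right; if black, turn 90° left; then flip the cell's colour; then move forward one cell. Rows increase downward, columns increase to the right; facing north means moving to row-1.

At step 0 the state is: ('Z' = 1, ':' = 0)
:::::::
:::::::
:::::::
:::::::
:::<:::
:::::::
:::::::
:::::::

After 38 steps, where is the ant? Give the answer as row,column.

5,6

0) :::::::
:::::::
:::::::
:::::::
:::<:::
:::::::
:::::::
:::::::
1) :::::::
:::::::
:::::::
:::^:::
:::Z:::
:::::::
:::::::
:::::::
2) :::::::
:::::::
:::::::
:::Z>::
:::Z:::
:::::::
:::::::
:::::::
3) :::::::
:::::::
:::::::
:::ZZ::
:::Zv::
:::::::
:::::::
:::::::
4) :::::::
:::::::
:::::::
:::ZZ::
:::<Z::
:::::::
:::::::
:::::::
5) :::::::
:::::::
:::::::
:::ZZ::
::::Z::
:::v:::
:::::::
:::::::
6) :::::::
:::::::
:::::::
:::ZZ::
::::Z::
::<Z:::
:::::::
:::::::
7) :::::::
:::::::
:::::::
:::ZZ::
::^:Z::
::ZZ:::
:::::::
:::::::
8) :::::::
:::::::
:::::::
:::ZZ::
::Z>Z::
::ZZ:::
:::::::
:::::::
9) :::::::
:::::::
:::::::
:::ZZ::
::ZZZ::
::Zv:::
:::::::
:::::::
10) :::::::
:::::::
:::::::
:::ZZ::
::ZZZ::
::Z:>::
:::::::
:::::::
11) :::::::
:::::::
:::::::
:::ZZ::
::ZZZ::
::Z:Z::
::::v::
:::::::
12) :::::::
:::::::
:::::::
:::ZZ::
::ZZZ::
::Z:Z::
:::<Z::
:::::::
13) :::::::
:::::::
:::::::
:::ZZ::
::ZZZ::
::Z^Z::
:::ZZ::
:::::::
14) :::::::
:::::::
:::::::
:::ZZ::
::ZZZ::
::ZZ>::
:::ZZ::
:::::::
15) :::::::
:::::::
:::::::
:::ZZ::
::ZZ^::
::ZZ:::
:::ZZ::
:::::::
16) :::::::
:::::::
:::::::
:::ZZ::
::Z<:::
::ZZ:::
:::ZZ::
:::::::
17) :::::::
:::::::
:::::::
:::ZZ::
::Z::::
::Zv:::
:::ZZ::
:::::::
18) :::::::
:::::::
:::::::
:::ZZ::
::Z::::
::Z:>::
:::ZZ::
:::::::
19) :::::::
:::::::
:::::::
:::ZZ::
::Z::::
::Z:Z::
:::Zv::
:::::::
20) :::::::
:::::::
:::::::
:::ZZ::
::Z::::
::Z:Z::
:::Z:>:
:::::::
21) :::::::
:::::::
:::::::
:::ZZ::
::Z::::
::Z:Z::
:::Z:Z:
:::::v:
22) :::::::
:::::::
:::::::
:::ZZ::
::Z::::
::Z:Z::
:::Z:Z:
::::<Z:
23) :::::::
:::::::
:::::::
:::ZZ::
::Z::::
::Z:Z::
:::Z^Z:
::::ZZ:
24) :::::::
:::::::
:::::::
:::ZZ::
::Z::::
::Z:Z::
:::ZZ>:
::::ZZ:
25) :::::::
:::::::
:::::::
:::ZZ::
::Z::::
::Z:Z^:
:::ZZ::
::::ZZ:
26) :::::::
:::::::
:::::::
:::ZZ::
::Z::::
::Z:ZZ>
:::ZZ::
::::ZZ:
27) :::::::
:::::::
:::::::
:::ZZ::
::Z::::
::Z:ZZZ
:::ZZ:v
::::ZZ:
28) :::::::
:::::::
:::::::
:::ZZ::
::Z::::
::Z:ZZZ
:::ZZ<Z
::::ZZ:
29) :::::::
:::::::
:::::::
:::ZZ::
::Z::::
::Z:Z^Z
:::ZZZZ
::::ZZ:
30) :::::::
:::::::
:::::::
:::ZZ::
::Z::::
::Z:<:Z
:::ZZZZ
::::ZZ:
31) :::::::
:::::::
:::::::
:::ZZ::
::Z::::
::Z:::Z
:::ZvZZ
::::ZZ:
32) :::::::
:::::::
:::::::
:::ZZ::
::Z::::
::Z:::Z
:::Z:>Z
::::ZZ:
33) :::::::
:::::::
:::::::
:::ZZ::
::Z::::
::Z::^Z
:::Z::Z
::::ZZ:
34) :::::::
:::::::
:::::::
:::ZZ::
::Z::::
::Z::Z>
:::Z::Z
::::ZZ:
35) :::::::
:::::::
:::::::
:::ZZ::
::Z:::^
::Z::Z:
:::Z::Z
::::ZZ:
36) :::::::
:::::::
:::::::
:::ZZ::
>:Z:::Z
::Z::Z:
:::Z::Z
::::ZZ:
37) :::::::
:::::::
:::::::
:::ZZ::
Z:Z:::Z
v:Z::Z:
:::Z::Z
::::ZZ:
38) :::::::
:::::::
:::::::
:::ZZ::
Z:Z:::Z
Z:Z::Z<
:::Z::Z
::::ZZ:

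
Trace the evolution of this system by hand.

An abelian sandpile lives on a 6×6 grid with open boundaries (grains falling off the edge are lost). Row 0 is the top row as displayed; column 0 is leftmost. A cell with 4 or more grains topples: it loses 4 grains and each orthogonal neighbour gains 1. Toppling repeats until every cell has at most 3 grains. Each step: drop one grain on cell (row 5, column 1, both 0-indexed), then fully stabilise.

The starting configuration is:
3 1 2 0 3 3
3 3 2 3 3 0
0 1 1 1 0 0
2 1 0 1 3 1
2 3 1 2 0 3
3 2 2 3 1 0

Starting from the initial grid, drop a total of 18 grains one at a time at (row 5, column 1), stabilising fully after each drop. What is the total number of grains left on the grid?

step 0: 3 1 2 0 3 3
3 3 2 3 3 0
0 1 1 1 0 0
2 1 0 1 3 1
2 3 1 2 0 3
3 2 2 3 1 0
step 1: 3 1 2 0 3 3
3 3 2 3 3 0
0 1 1 1 0 0
2 1 0 1 3 1
2 3 1 2 0 3
3 3 2 3 1 0
step 2: 3 1 2 0 3 3
3 3 2 3 3 0
0 1 1 1 0 0
3 2 0 1 3 1
0 1 2 2 0 3
1 2 3 3 1 0
step 3: 3 1 2 0 3 3
3 3 2 3 3 0
0 1 1 1 0 0
3 2 0 1 3 1
0 1 2 2 0 3
1 3 3 3 1 0
step 4: 3 1 2 0 3 3
3 3 2 3 3 0
0 1 1 1 0 0
3 2 0 1 3 1
0 2 3 3 0 3
2 1 1 0 2 0
step 5: 3 1 2 0 3 3
3 3 2 3 3 0
0 1 1 1 0 0
3 2 0 1 3 1
0 2 3 3 0 3
2 2 1 0 2 0
step 6: 3 1 2 0 3 3
3 3 2 3 3 0
0 1 1 1 0 0
3 2 0 1 3 1
0 2 3 3 0 3
2 3 1 0 2 0
step 7: 3 1 2 0 3 3
3 3 2 3 3 0
0 1 1 1 0 0
3 2 0 1 3 1
0 3 3 3 0 3
3 0 2 0 2 0
step 8: 3 1 2 0 3 3
3 3 2 3 3 0
0 1 1 1 0 0
3 2 0 1 3 1
0 3 3 3 0 3
3 1 2 0 2 0
step 9: 3 1 2 0 3 3
3 3 2 3 3 0
0 1 1 1 0 0
3 2 0 1 3 1
0 3 3 3 0 3
3 2 2 0 2 0
step 10: 3 1 2 0 3 3
3 3 2 3 3 0
0 1 1 1 0 0
3 2 0 1 3 1
0 3 3 3 0 3
3 3 2 0 2 0
step 11: 3 1 2 0 3 3
3 3 2 3 3 0
0 1 1 1 0 0
3 3 1 2 3 1
2 1 2 0 1 3
0 3 0 2 2 0
step 12: 3 1 2 0 3 3
3 3 2 3 3 0
0 1 1 1 0 0
3 3 1 2 3 1
2 2 2 0 1 3
1 0 1 2 2 0
step 13: 3 1 2 0 3 3
3 3 2 3 3 0
0 1 1 1 0 0
3 3 1 2 3 1
2 2 2 0 1 3
1 1 1 2 2 0
step 14: 3 1 2 0 3 3
3 3 2 3 3 0
0 1 1 1 0 0
3 3 1 2 3 1
2 2 2 0 1 3
1 2 1 2 2 0
step 15: 3 1 2 0 3 3
3 3 2 3 3 0
0 1 1 1 0 0
3 3 1 2 3 1
2 2 2 0 1 3
1 3 1 2 2 0
step 16: 3 1 2 0 3 3
3 3 2 3 3 0
0 1 1 1 0 0
3 3 1 2 3 1
2 3 2 0 1 3
2 0 2 2 2 0
step 17: 3 1 2 0 3 3
3 3 2 3 3 0
0 1 1 1 0 0
3 3 1 2 3 1
2 3 2 0 1 3
2 1 2 2 2 0
step 18: 3 1 2 0 3 3
3 3 2 3 3 0
0 1 1 1 0 0
3 3 1 2 3 1
2 3 2 0 1 3
2 2 2 2 2 0

63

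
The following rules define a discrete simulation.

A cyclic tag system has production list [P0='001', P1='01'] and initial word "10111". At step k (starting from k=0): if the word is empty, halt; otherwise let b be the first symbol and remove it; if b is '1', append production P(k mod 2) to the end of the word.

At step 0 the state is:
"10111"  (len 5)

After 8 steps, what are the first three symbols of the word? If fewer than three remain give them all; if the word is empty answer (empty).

001

k=0  "10111"  (len 5)
k=1  "0111001"  (len 7)
k=2  "111001"  (len 6)
k=3  "11001001"  (len 8)
k=4  "100100101"  (len 9)
k=5  "00100101001"  (len 11)
k=6  "0100101001"  (len 10)
k=7  "100101001"  (len 9)
k=8  "0010100101"  (len 10)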